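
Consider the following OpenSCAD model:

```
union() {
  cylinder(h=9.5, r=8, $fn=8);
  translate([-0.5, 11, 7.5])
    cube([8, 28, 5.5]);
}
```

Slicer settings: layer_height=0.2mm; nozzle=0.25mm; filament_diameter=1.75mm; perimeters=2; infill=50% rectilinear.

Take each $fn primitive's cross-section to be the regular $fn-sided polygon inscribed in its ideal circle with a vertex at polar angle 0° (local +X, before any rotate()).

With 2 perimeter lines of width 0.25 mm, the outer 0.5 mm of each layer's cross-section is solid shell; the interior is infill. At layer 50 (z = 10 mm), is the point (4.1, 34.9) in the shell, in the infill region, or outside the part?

At z = 10 mm: the cylinder does not reach this height (z outside [0, 9.5]); the cube at (-0.5, 11) is present — its section is the full 8×28 rectangle; Merging all regions: only the 8×28 cube at (-0.5, 11) is present, so the union is just that shape — 1 connected region. Overall, the cross-section is a single solid region. The nearest boundary edge runs (7.50, 11.00)→(7.50, 39.00); distance from the point to it = 3.40 mm. The point is inside the cross-section and 3.40 mm from the nearest boundary — more than the 0.5 mm shell width (2 × 0.25), so it's in the infill interior.

infill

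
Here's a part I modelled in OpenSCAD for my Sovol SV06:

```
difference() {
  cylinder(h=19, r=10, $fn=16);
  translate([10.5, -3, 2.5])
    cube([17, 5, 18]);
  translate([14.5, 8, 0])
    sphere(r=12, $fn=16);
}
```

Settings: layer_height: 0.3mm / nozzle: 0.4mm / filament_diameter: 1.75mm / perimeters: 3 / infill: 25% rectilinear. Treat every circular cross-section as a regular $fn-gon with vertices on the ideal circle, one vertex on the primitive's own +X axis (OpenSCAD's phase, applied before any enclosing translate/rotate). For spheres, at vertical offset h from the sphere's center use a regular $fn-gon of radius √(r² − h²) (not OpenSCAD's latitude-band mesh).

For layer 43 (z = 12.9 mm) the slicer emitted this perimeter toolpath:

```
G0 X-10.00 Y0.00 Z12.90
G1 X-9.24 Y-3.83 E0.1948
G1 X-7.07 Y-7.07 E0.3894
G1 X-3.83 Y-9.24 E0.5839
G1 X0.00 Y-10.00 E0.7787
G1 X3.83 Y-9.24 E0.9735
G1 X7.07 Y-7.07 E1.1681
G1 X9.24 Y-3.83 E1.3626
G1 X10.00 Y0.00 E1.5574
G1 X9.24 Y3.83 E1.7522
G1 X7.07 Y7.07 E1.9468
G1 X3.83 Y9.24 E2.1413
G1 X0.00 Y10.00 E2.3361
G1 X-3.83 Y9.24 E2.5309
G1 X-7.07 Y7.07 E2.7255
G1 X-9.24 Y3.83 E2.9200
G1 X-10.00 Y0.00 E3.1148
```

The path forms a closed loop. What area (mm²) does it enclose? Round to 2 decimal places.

306.19 mm²

Apply the shoelace formula to the sequence of (X, Y) vertices; enclosed area = 306.19 mm².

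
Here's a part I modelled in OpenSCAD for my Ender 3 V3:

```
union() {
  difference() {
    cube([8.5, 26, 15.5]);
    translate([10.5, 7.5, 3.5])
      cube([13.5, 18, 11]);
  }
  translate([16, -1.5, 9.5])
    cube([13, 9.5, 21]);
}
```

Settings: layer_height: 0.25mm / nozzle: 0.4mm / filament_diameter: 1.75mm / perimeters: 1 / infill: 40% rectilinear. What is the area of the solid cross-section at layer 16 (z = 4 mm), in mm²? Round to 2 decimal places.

221.00 mm²

At z = 4 mm: the 8.5×26 cube contributes its full rectangle (area 221.00 mm²); the cube at (10.5, 7.5) is present — its section is the full 13.5×18 rectangle (area 243.00 mm²); After the difference (first − rest): starting from the 8.5×26 cube (221.00 mm²), the 13.5×18 cube at (10.5, 7.5) misses the remaining region (no effect) — area = 221.00 mm²; the cube at (16, -1.5) does not reach this height (z outside [9.5, 30.5]); Merging all regions: only that combined region is present, so the union is just that shape — area = 221.00 mm². Overall, the cross-section is a single solid region. Net area = 221.00 mm².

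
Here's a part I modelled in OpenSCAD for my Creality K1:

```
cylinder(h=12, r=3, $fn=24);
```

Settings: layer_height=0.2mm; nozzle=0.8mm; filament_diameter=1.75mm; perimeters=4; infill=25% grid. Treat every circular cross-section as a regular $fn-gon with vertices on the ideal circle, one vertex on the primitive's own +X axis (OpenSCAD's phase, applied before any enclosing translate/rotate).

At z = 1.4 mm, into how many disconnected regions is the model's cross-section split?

1

At z = 1.4 mm: the r=3 cylinder gives a regular 24-gon of circumradius 3 (constant along its height). The result has 1 disconnected region.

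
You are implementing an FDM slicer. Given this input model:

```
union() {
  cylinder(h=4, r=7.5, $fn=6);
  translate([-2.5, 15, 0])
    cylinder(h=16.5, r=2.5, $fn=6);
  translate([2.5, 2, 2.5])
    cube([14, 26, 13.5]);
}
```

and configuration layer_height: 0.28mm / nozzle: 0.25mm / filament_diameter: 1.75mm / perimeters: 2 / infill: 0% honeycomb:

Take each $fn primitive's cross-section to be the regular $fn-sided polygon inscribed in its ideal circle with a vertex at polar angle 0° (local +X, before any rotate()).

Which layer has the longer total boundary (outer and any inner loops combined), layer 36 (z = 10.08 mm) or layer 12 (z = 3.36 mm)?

layer 12 (z = 3.36 mm)

Layer 36 (z = 10.08): the cylinder is not intersected at this z (z outside [0, 4]); the r=2.5 cylinder at (-2.5, 15) gives a regular 6-gon of circumradius 2.5 (constant along its height) (perimeter = 2·6·2.500·sin(180°/6) = 15.00 mm); the 14×26 cube at (2.5, 2) contributes its full rectangle (perimeter 80.00 mm); Taking the union: the 2 present regions are separate (no shared area or edge), so areas and boundary lengths simply add and each stays a separate island — boundary = 95.00 mm. So its perimeter = 95.00 mm. Layer 12 (z = 3.36): the r=7.5 cylinder gives a regular 6-gon of circumradius 7.5 (constant along its height) (perimeter = 2·6·7.500·sin(180°/6) = 45.00 mm); the r=2.5 cylinder at (-2.5, 15) contributes a regular 6-gon of circumradius 2.5 (perimeter = 2·6·2.500·sin(180°/6) = 15.00 mm); the 14×26 cube at (2.5, 2) contributes its full rectangle (perimeter 80.00 mm); Merging all regions: the regions partially overlap (shared area 11.45 mm²), so the edge portions inside another operand are dropped and the merged outline is re-measured after clipping — boundary = 125.22 mm. So its perimeter = 125.22 mm. Layer 12 is larger (125.22 vs 95.00 mm).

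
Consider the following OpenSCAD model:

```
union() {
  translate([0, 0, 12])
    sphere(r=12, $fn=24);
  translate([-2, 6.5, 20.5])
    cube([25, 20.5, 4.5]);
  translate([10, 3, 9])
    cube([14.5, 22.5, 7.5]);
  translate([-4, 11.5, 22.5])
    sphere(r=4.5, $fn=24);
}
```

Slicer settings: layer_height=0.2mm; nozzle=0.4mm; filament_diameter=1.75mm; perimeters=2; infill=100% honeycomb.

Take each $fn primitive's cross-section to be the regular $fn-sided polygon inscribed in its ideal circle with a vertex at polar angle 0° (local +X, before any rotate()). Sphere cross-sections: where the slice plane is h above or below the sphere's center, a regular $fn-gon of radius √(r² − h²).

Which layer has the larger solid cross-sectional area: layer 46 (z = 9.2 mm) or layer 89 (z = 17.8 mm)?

layer 46 (z = 9.2 mm)

Layer 46 (z = 9.2): the r=12 sphere contributes a regular 24-gon of circumradius √(12²−2.8²) = 11.669 (area = (24/2)·11.669²·sin(360°/24) = 422.89 mm²); the cube at (-2, 6.5) is absent (z outside [20.5, 25]); the cube at (10, 3) is present — its section is the full 14.5×22.5 rectangle (area 326.25 mm²); the sphere at (-4, 11.5) is not intersected at this z (|z−center|=13.300 > r=4.5); Taking the union: the regions partially overlap — summed areas 749.14 mm² minus the doubly-counted overlap 1.97 mm² gives 747.17 mm² — area = 747.17 mm². So its area = 747.17 mm². Layer 89 (z = 17.8): the sphere: section is a regular 24-gon, circumradius = √(r²−h²) = √(12²−5.8²) = 10.505 (area = (24/2)·10.505²·sin(360°/24) = 342.76 mm²); the cube at (-2, 6.5) is absent (z outside [20.5, 25]); the cube at (10, 3) is absent (z outside [9, 16.5]); the sphere at (-4, 11.5) is not intersected at this z (|z−center|=4.700 > r=4.5); Merging all regions: only the r=12 sphere is present, so the union is just that shape — area = 342.76 mm². So its area = 342.76 mm². Layer 46 is larger (747.17 vs 342.76 mm²).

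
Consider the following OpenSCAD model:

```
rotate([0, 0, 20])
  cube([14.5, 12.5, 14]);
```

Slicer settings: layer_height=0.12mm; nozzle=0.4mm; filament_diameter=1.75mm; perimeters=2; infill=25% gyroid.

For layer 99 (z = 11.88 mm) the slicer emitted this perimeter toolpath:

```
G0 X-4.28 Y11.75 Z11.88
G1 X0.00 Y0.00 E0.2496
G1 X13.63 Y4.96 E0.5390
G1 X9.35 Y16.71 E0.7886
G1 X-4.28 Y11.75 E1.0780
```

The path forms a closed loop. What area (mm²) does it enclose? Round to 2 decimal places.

181.38 mm²

Apply the shoelace formula to the sequence of (X, Y) vertices; enclosed area = 181.38 mm².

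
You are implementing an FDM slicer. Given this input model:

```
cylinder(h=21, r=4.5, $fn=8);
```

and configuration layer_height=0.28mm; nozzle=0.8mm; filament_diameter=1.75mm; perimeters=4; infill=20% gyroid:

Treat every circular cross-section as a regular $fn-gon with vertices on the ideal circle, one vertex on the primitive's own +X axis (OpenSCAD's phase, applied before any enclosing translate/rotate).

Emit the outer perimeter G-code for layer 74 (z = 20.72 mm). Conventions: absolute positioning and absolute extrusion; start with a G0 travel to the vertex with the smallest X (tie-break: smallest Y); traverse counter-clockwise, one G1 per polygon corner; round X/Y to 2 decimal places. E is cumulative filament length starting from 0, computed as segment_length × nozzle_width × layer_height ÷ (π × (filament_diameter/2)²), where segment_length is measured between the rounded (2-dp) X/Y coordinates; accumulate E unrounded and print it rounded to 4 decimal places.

At z = 20.72 mm: the r=4.5 cylinder gives a regular 8-gon of circumradius 4.5 (constant along its height). The outline is a single polygon with 8 vertices. Extrusion per mm of travel: 0.8 × 0.28 / (π × 0.875²) = 0.093128. Accumulating E over each segment gives final E = 2.5652.

G0 X-4.50 Y0.00 Z20.72
G1 X-3.18 Y-3.18 E0.3206
G1 X0.00 Y-4.50 E0.6413
G1 X3.18 Y-3.18 E0.9619
G1 X4.50 Y0.00 E1.2826
G1 X3.18 Y3.18 E1.6032
G1 X0.00 Y4.50 E1.9239
G1 X-3.18 Y3.18 E2.2445
G1 X-4.50 Y0.00 E2.5652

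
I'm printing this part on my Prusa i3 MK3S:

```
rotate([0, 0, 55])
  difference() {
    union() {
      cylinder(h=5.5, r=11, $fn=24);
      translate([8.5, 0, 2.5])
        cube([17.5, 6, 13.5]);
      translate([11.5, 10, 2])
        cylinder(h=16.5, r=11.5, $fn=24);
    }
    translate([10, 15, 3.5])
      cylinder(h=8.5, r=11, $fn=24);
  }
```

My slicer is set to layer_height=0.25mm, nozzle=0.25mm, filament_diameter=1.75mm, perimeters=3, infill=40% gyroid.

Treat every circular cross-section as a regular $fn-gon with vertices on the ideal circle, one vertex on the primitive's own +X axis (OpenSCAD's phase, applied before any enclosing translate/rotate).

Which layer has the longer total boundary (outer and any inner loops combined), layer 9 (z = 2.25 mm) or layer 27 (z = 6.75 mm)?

Layer 9 (z = 2.25): the r=11 cylinder contributes a regular 24-gon of circumradius 11 (perimeter = 2·24·11.000·sin(180°/24) = 68.92 mm); the cube at (8.5, 0) is not intersected at this z (z outside [2.5, 16]); the r=11.5 cylinder at (11.5, 10) gives a regular 24-gon of circumradius 11.5 (constant along its height) (perimeter = 2·24·11.500·sin(180°/24) = 72.05 mm); Taking the union: the regions partially overlap (shared area 80.71 mm²), so the edge portions inside another operand are dropped and the merged outline is re-measured after clipping — boundary = 104.13 mm; the cylinder at (10, 15) does not reach this height (z outside [3.5, 12]); After the difference (first − rest): none of the subtracted shapes is present at this height, so that combined region is unchanged — boundary = 104.13 mm; (rotated 55° about Z; rotation is an isometry so areas/perimeters/island counts are preserved). So its perimeter = 104.13 mm. Layer 27 (z = 6.75): the cylinder does not reach this height (z outside [0, 5.5]); the cube at (8.5, 0) is present — its section is the full 17.5×6 rectangle (perimeter 47.00 mm); the r=11.5 cylinder at (11.5, 10) gives a regular 24-gon of circumradius 11.5 (constant along its height) (perimeter = 2·24·11.500·sin(180°/24) = 72.05 mm); Combining (union): the regions partially overlap (shared area 70.52 mm²), so the edge portions inside another operand are dropped and the merged outline is re-measured after clipping — boundary = 82.71 mm; the cylinder at (10, 15): section is a regular 24-gon, circumradius r=11 (perimeter = 2·24·11.000·sin(180°/24) = 68.92 mm); Taking the first minus the rest: starting from the result so far, the r=11 cylinder at (10, 15) partially overlaps it — only the 276.99 mm² overlap (of its 375.81 mm²) is removed, clipping the outline — boundary = 85.72 mm; (whole slice rotated 55° about Z — lengths, areas and connectivity unchanged). So its perimeter = 85.72 mm. Layer 9 is larger (104.13 vs 85.72 mm).

layer 9 (z = 2.25 mm)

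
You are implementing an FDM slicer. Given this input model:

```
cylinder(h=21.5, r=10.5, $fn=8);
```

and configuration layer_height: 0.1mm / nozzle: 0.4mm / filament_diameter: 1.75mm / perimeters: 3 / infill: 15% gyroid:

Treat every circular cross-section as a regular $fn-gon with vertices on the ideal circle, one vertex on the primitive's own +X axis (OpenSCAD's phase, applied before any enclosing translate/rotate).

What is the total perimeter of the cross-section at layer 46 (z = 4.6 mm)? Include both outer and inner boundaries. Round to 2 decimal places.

64.29 mm

At z = 4.6 mm: the r=10.5 cylinder contributes a regular 8-gon of circumradius 10.5 (perimeter = 2·8·10.500·sin(180°/8) = 64.29 mm). Overall, the cross-section is a single solid region. Total boundary length (outer) = 64.29 mm.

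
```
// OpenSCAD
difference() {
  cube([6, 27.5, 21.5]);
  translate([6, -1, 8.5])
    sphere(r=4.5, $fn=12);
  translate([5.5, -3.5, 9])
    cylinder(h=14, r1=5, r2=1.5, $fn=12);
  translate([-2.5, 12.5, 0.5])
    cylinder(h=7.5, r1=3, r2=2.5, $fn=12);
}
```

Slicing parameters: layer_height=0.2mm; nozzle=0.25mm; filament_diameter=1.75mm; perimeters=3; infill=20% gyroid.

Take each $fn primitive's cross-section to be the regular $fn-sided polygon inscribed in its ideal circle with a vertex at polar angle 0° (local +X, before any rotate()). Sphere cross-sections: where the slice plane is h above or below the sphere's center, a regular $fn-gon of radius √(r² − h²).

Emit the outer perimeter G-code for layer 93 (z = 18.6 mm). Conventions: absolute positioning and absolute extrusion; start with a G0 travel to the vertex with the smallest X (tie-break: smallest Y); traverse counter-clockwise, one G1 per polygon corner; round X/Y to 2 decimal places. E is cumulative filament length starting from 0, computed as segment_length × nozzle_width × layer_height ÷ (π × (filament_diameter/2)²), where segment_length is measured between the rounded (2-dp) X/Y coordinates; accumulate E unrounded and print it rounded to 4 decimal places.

G0 X0.00 Y0.00 Z18.60
G1 X6.00 Y0.00 E0.1247
G1 X6.00 Y27.50 E0.6964
G1 X0.00 Y27.50 E0.8211
G1 X0.00 Y0.00 E1.3928

At z = 18.6 mm: the 6×27.5 cube contributes its full rectangle; the sphere at (6, -1) is absent (|z−center|=10.100 > r=4.5); the cone at (5.5, -3.5) contributes a regular 12-gon of circumradius 2.600 (interpolated between r1=5 and r2=1.5 at t=0.686); the cone at (-2.5, 12.5) is not intersected at this z (z outside [0.5, 8]); Taking the first minus the rest: starting from the 6×27.5 cube, the cone at (5.5, -3.5) misses the remaining region (no effect) — 1 connected region. The outline is a single polygon with 4 vertices. Extrusion per mm of travel: 0.25 × 0.2 / (π × 0.875²) = 0.020788. Accumulating E over each segment gives final E = 1.3928.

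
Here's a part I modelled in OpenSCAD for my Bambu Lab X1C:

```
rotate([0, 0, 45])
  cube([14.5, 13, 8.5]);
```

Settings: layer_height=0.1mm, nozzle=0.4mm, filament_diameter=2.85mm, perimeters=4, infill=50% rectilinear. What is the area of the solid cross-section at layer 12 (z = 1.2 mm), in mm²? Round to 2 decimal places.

At z = 1.2 mm: the cube is present — its section is the full 14.5×13 rectangle (area 188.50 mm²); (whole slice rotated 45° about Z — lengths, areas and connectivity unchanged). Overall, the cross-section is a single solid region. Net area = 188.50 mm².

188.50 mm²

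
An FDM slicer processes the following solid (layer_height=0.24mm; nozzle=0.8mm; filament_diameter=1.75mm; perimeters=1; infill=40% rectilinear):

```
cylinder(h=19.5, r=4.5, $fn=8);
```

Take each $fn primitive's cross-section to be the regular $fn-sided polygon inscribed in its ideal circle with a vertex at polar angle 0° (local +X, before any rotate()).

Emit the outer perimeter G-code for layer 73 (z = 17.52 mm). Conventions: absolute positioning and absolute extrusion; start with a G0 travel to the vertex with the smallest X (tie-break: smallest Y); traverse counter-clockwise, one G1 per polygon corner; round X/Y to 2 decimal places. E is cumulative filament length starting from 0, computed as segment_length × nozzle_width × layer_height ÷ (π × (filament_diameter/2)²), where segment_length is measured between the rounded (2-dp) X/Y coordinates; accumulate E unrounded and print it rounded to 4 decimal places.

G0 X-4.50 Y0.00 Z17.52
G1 X-3.18 Y-3.18 E0.2748
G1 X0.00 Y-4.50 E0.5497
G1 X3.18 Y-3.18 E0.8245
G1 X4.50 Y0.00 E1.0994
G1 X3.18 Y3.18 E1.3742
G1 X0.00 Y4.50 E1.6490
G1 X-3.18 Y3.18 E1.9239
G1 X-4.50 Y0.00 E2.1987

At z = 17.52 mm: the cylinder: section is a regular 8-gon, circumradius r=4.5. The outline is a single polygon with 8 vertices. Extrusion per mm of travel: 0.8 × 0.24 / (π × 0.875²) = 0.079824. Accumulating E over each segment gives final E = 2.1987.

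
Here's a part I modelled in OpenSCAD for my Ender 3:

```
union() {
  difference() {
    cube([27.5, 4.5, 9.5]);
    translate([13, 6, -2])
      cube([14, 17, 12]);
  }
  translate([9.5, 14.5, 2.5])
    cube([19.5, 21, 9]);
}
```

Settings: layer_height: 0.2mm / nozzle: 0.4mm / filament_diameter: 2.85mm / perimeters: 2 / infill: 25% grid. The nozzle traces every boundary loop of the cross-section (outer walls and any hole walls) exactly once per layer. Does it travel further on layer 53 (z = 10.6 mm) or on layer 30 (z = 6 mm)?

Layer 53 (z = 10.6): the cube is absent (z outside [0, 9.5]); the cube at (13, 6) is not intersected at this z (z outside [-2, 10]); After the difference (first − rest): the first operand is absent here, so nothing remains; the cube at (9.5, 14.5) is present — its section is the full 19.5×21 rectangle (perimeter 81.00 mm); Combining (union): only the 19.5×21 cube at (9.5, 14.5) is present, so the union is just that shape — boundary = 81.00 mm. So its perimeter = 81.00 mm. Layer 30 (z = 6): the cube (footprint 27.5×4.5) is included at this height (perimeter 64.00 mm); the cube at (13, 6) is present — its section is the full 14×17 rectangle (perimeter 62.00 mm); Subtracting the remaining from the first: starting from the 27.5×4.5 cube, the 14×17 cube at (13, 6) misses the remaining region (no effect) — boundary = 64.00 mm; the cube at (9.5, 14.5) is present — its section is the full 19.5×21 rectangle (perimeter 81.00 mm); Merging all regions: the 2 present regions are separate (no shared area or edge), so areas and boundary lengths simply add and each stays a separate island — boundary = 145.00 mm. So its perimeter = 145.00 mm. Layer 30 is larger (145.00 vs 81.00 mm).

layer 30 (z = 6 mm)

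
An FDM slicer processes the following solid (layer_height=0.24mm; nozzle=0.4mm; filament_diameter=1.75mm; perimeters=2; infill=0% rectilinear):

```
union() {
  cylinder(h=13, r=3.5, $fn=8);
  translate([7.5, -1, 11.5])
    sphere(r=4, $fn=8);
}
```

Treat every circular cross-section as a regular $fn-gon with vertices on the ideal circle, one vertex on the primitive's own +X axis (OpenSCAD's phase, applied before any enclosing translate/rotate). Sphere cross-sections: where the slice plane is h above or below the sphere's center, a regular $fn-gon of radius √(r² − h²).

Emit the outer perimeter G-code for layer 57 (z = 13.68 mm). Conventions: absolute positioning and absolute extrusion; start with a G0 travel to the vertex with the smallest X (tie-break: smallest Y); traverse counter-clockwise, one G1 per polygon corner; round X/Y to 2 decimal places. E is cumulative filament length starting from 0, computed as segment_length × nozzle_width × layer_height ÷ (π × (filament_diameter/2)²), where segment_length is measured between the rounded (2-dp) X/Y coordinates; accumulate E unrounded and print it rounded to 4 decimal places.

At z = 13.68 mm: the cylinder is not intersected at this z (z outside [0, 13]); the sphere at (7.5, -1): section is a regular 8-gon, circumradius = √(r²−h²) = √(4²−2.18²) = 3.354; Merging all regions: only the r=4 sphere at (7.5, -1) is present, so the union is just that shape — 1 connected region. The outline is a single polygon with 8 vertices. Extrusion per mm of travel: 0.4 × 0.24 / (π × 0.875²) = 0.039912. Accumulating E over each segment gives final E = 0.8189.

G0 X4.15 Y-1.00 Z13.68
G1 X5.13 Y-3.37 E0.1024
G1 X7.50 Y-4.35 E0.2047
G1 X9.87 Y-3.37 E0.3071
G1 X10.85 Y-1.00 E0.4094
G1 X9.87 Y1.37 E0.5118
G1 X7.50 Y2.35 E0.6142
G1 X5.13 Y1.37 E0.7165
G1 X4.15 Y-1.00 E0.8189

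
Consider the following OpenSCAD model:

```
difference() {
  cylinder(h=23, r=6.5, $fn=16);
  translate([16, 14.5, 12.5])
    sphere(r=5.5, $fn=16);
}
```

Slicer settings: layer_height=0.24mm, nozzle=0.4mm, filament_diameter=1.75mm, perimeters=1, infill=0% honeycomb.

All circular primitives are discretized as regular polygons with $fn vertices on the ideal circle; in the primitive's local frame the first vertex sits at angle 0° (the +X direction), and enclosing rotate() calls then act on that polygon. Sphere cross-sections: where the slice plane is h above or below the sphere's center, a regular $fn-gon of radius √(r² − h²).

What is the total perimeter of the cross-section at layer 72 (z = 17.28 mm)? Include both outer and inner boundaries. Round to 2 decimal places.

40.58 mm

At z = 17.28 mm: the cylinder: section is a regular 16-gon, circumradius r=6.5 (perimeter = 2·16·6.500·sin(180°/16) = 40.58 mm); the sphere at (16, 14.5): section is a regular 16-gon, circumradius = √(r²−h²) = √(5.5²−4.78²) = 2.721 (perimeter = 2·16·2.721·sin(180°/16) = 16.98 mm); Taking the first minus the rest: starting from the r=6.5 cylinder, the r=5.5 sphere at (16, 14.5) misses the remaining region (no effect) — boundary = 40.58 mm. Overall, the cross-section is a single solid region. Total boundary length (outer) = 40.58 mm.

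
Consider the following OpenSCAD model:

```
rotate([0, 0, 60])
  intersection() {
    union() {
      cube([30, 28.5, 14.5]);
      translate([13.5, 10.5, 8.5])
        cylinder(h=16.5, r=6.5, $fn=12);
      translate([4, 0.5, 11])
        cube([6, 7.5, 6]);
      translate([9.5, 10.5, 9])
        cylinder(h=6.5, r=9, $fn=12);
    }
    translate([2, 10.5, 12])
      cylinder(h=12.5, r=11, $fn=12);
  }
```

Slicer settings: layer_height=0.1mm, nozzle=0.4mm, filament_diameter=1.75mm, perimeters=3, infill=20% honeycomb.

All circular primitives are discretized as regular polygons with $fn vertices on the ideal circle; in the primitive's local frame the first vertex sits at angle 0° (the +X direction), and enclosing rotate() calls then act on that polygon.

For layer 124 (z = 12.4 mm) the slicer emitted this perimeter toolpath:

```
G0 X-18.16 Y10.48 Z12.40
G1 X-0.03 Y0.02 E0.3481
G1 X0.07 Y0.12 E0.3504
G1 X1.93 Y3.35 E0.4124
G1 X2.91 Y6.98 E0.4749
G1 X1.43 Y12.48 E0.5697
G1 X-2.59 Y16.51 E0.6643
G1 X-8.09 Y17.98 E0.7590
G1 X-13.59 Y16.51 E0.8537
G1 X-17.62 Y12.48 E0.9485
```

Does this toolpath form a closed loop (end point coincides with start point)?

no

Start point (G0): (-18.16, 10.48). End point (last G1): the path does not return to the start — open.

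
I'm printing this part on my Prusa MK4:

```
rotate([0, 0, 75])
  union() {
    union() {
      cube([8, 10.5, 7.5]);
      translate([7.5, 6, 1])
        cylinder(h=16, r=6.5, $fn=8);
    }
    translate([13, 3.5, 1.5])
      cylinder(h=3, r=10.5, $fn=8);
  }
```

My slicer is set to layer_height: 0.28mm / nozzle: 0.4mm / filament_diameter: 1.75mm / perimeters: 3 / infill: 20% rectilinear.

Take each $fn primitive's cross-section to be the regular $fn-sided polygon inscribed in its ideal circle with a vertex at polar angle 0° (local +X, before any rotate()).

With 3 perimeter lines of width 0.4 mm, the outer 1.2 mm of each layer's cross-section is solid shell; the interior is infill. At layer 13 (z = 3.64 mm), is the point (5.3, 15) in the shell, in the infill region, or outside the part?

At z = 3.64 mm: the cube is present — its section is the full 8×10.5 rectangle; the r=6.5 cylinder at (7.5, 6) contributes a regular 8-gon of circumradius 6.5; Taking the union: the regions partially overlap (shared area 59.88 mm²), so overlapping operands fuse into one piece — 1 connected region; the r=10.5 cylinder at (13, 3.5) gives a regular 8-gon of circumradius 10.5 (constant along its height); Combining (union): the regions partially overlap (shared area 101.12 mm²), so overlapping operands fuse into one piece — 1 connected region; (whole slice rotated 75° about Z — lengths, areas and connectivity unchanged). Overall, the cross-section is a single solid region. Undo the 75° rotation: the query point maps to (15.861, -1.237) in the un-rotated model frame. The nearest boundary edge runs (20.42, -3.92)→(13.00, -7.00); distance from the point to it = 4.23 mm. The point is inside the cross-section and 4.23 mm from the nearest boundary — more than the 1.2 mm shell width (3 × 0.4), so it's in the infill interior.

infill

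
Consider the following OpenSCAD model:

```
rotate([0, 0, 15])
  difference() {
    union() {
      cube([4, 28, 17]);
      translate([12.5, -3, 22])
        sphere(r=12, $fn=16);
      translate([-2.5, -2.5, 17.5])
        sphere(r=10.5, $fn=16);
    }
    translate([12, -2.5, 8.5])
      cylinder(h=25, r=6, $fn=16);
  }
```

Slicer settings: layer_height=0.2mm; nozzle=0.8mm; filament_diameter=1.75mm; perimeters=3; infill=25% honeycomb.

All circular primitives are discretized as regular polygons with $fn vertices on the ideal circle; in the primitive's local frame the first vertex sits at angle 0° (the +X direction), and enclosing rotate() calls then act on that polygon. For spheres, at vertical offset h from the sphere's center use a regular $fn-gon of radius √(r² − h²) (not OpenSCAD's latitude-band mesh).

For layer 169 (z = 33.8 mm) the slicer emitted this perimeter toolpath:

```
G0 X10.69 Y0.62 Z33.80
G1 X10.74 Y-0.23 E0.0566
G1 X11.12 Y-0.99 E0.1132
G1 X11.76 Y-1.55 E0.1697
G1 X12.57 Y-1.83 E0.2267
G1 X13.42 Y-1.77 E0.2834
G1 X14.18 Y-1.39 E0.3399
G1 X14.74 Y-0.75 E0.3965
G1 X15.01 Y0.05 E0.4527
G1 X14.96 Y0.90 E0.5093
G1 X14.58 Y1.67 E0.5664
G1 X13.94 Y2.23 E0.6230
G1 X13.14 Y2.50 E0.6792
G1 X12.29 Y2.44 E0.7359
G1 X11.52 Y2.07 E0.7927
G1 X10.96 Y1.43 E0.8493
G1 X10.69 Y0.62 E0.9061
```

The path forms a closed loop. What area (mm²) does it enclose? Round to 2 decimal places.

Apply the shoelace formula to the sequence of (X, Y) vertices; enclosed area = 14.57 mm².

14.57 mm²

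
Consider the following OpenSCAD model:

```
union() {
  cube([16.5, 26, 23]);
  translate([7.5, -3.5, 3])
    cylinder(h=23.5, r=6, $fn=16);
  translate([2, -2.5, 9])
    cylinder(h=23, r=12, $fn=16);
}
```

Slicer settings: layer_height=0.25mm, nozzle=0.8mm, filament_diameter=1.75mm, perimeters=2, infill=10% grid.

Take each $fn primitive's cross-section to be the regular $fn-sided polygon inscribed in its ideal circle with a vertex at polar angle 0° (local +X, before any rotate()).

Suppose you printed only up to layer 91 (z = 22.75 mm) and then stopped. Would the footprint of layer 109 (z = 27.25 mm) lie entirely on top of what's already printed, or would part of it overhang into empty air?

Compare the two slices. At z = 22.75: the 16.5×26 cube contributes its full rectangle (area 429.00 mm²); the r=6 cylinder at (7.5, -3.5) contributes a regular 16-gon of circumradius 6 (area = (16/2)·6.000²·sin(360°/16) = 110.21 mm²); the r=12 cylinder at (2, -2.5) gives a regular 16-gon of circumradius 12 (constant along its height) (area = (16/2)·12.000²·sin(360°/16) = 440.85 mm²); Taking the union: the regions partially overlap — summed areas 980.06 mm² minus the doubly-counted overlap 209.65 mm² gives 770.41 mm² — area = 770.41 mm². At z = 27.25: the cube does not reach this height (z outside [0, 23]); the cylinder at (7.5, -3.5) is absent (z outside [3, 26.5]); the cylinder at (2, -2.5): section is a regular 16-gon, circumradius r=12 (area = (16/2)·12.000²·sin(360°/16) = 440.85 mm²); Taking the union: only the r=12 cylinder at (2, -2.5) is present, so the union is just that shape — area = 440.85 mm². Checking containment: the cross-section at z = 27.25 is a subset of the cross-section at z = 22.75.

entirely on top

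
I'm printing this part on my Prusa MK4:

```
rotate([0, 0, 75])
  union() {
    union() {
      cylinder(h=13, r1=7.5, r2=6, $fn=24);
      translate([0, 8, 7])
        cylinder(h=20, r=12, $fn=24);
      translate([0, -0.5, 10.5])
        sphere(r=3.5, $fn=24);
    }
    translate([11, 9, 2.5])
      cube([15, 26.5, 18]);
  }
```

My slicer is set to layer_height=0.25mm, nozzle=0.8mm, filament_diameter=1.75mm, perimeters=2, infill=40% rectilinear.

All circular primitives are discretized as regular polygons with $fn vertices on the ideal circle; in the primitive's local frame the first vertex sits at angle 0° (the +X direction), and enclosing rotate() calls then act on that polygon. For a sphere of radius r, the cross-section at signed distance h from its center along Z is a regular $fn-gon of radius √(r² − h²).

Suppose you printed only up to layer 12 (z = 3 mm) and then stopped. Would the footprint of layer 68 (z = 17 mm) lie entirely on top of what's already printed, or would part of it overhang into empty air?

Compare the two slices. At z = 3: the cone contributes a regular 24-gon of circumradius 7.154 (interpolated between r1=7.5 and r2=6 at t=0.231) (area = (24/2)·7.154²·sin(360°/24) = 158.95 mm²); the cylinder at (0, 8) is absent (z outside [7, 27]); the sphere at (0, -0.5) is not intersected at this z (|z−center|=7.500 > r=3.5); Merging all regions: only the cone is present, so the union is just that shape — area = 158.95 mm²; the 15×26.5 cube at (11, 9) contributes its full rectangle (area 397.50 mm²); Combining (union): the 2 present regions are separate (no shared area or edge), so areas and boundary lengths simply add and each stays a separate island — area = 556.45 mm²; (whole slice rotated 75° about Z — lengths, areas and connectivity unchanged). At z = 17: the cone is not intersected at this z (z outside [0, 13]); the r=12 cylinder at (0, 8) gives a regular 24-gon of circumradius 12 (constant along its height) (area = (24/2)·12.000²·sin(360°/24) = 447.24 mm²); the sphere at (0, -0.5) is absent (|z−center|=6.500 > r=3.5); Taking the union: only the r=12 cylinder at (0, 8) is present, so the union is just that shape — area = 447.24 mm²; the cube at (11, 9) is present — its section is the full 15×26.5 rectangle (area 397.50 mm²); Taking the union: the regions partially overlap — summed areas 844.74 mm² minus the doubly-counted overlap 1.96 mm² gives 842.78 mm² — area = 842.78 mm²; (rotated 75° about Z; rotation is an isometry so areas/perimeters/island counts are preserved). Checking containment: at z = 17 the cross-section extends beyond the z = 3 cross-section by about 320.75 mm².

part overhangs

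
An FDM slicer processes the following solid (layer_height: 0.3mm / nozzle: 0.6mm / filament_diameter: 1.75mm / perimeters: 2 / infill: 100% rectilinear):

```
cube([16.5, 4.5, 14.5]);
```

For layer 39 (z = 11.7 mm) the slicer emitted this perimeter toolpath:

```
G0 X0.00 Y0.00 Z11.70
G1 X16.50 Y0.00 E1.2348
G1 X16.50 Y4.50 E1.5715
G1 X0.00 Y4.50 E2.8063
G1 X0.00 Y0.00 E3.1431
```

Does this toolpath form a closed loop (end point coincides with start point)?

Start point (G0): (0.00, 0.00). End point (last G1): the path returns to the start — closed.

yes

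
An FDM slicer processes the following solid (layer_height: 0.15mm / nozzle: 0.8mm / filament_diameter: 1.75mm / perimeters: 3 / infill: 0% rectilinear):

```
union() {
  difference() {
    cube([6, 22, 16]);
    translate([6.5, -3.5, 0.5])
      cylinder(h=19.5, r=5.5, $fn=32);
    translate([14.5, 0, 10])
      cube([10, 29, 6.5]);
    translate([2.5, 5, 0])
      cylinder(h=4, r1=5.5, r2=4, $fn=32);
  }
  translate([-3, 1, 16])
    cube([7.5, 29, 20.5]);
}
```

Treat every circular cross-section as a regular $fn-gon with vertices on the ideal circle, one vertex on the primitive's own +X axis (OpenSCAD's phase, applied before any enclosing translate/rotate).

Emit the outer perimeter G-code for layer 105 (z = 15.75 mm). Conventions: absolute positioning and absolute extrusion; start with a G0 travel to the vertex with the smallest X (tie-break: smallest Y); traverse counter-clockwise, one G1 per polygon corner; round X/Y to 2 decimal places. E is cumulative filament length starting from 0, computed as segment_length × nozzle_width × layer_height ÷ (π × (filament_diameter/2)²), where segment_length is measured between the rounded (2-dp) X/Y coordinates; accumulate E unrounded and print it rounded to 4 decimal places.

At z = 15.75 mm: the cube (footprint 6×22) is included at this height; the cylinder at (6.5, -3.5): section is a regular 32-gon, circumradius r=5.5; the cube at (14.5, 0) is present — its section is the full 10×29 rectangle; the cone at (2.5, 5) is not intersected at this z (z outside [0, 4]); Subtracting the remaining from the first: starting from the 6×22 cube, the r=5.5 cylinder at (6.5, -3.5) partially overlaps it — only the 4.83 mm² overlap (of its 94.42 mm²) is removed, clipping the outline; the 10×29 cube at (14.5, 0) misses the remaining region (no effect) — 1 connected region; the cube at (-3, 1) is absent (z outside [16, 36.5]); Taking the union: only that combined region is present, so the union is just that shape — 1 connected region. The outline is a single polygon with 9 vertices. Extrusion per mm of travel: 0.8 × 0.15 / (π × 0.875²) = 0.049890. Accumulating E over each segment gives final E = 2.7267.

G0 X0.00 Y0.00 Z15.75
G1 X2.29 Y0.00 E0.1142
G1 X2.61 Y0.39 E0.1394
G1 X3.44 Y1.07 E0.1929
G1 X4.40 Y1.58 E0.2472
G1 X5.43 Y1.89 E0.3008
G1 X6.00 Y1.95 E0.3294
G1 X6.00 Y22.00 E1.3297
G1 X0.00 Y22.00 E1.6291
G1 X0.00 Y0.00 E2.7267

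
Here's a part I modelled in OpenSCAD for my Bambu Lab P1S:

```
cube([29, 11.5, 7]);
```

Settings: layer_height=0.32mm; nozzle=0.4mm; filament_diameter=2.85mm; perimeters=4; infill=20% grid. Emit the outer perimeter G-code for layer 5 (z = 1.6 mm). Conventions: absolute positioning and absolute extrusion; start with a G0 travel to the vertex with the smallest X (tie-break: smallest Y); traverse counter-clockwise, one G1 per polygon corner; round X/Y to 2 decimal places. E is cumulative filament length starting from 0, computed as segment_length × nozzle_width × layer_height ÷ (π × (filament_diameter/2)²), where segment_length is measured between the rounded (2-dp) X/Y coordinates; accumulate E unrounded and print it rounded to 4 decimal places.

At z = 1.6 mm: the cube is present — its section is the full 29×11.5 rectangle. The outline is a single polygon with 4 vertices. Extrusion per mm of travel: 0.4 × 0.32 / (π × 1.425²) = 0.020065. Accumulating E over each segment gives final E = 1.6252.

G0 X0.00 Y0.00 Z1.60
G1 X29.00 Y0.00 E0.5819
G1 X29.00 Y11.50 E0.8126
G1 X0.00 Y11.50 E1.3945
G1 X0.00 Y0.00 E1.6252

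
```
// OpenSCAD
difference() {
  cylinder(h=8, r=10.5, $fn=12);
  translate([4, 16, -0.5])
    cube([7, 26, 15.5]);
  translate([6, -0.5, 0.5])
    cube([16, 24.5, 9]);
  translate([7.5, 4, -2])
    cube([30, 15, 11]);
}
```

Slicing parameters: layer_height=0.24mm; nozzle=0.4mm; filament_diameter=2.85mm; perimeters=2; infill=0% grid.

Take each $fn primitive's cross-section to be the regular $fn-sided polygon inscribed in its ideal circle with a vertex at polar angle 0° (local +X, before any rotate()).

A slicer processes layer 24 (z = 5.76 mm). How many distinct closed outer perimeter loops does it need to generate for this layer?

At z = 5.76 mm: the r=10.5 cylinder gives a regular 12-gon of circumradius 10.5 (constant along its height); the cube at (4, 16) is present — its section is the full 7×26 rectangle; the cube at (6, -0.5) (footprint 16×24.5) is included at this height; the 30×15 cube at (7.5, 4) contributes its full rectangle; Taking the first minus the rest: starting from the r=10.5 cylinder, the 7×26 cube at (4, 16) misses the remaining region (no effect); the 16×24.5 cube at (6, -0.5) partially overlaps it — only the 26.93 mm² overlap (of its 392.00 mm²) is removed, clipping the outline; the 30×15 cube at (7.5, 4) misses the remaining region (no effect) — 1 connected region. The result has 1 disconnected region.

1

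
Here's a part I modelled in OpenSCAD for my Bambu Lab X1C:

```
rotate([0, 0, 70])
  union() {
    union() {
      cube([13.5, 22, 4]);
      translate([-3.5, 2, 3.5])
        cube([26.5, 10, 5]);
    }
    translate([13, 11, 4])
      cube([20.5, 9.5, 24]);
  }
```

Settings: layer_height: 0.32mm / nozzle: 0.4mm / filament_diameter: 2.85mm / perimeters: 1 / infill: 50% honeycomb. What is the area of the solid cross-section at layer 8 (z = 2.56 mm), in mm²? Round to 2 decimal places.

At z = 2.56 mm: the 13.5×22 cube contributes its full rectangle (area 297.00 mm²); the cube at (-3.5, 2) is absent (z outside [3.5, 8.5]); Merging all regions: only the 13.5×22 cube is present, so the union is just that shape — area = 297.00 mm²; the cube at (13, 11) is not intersected at this z (z outside [4, 28]); Merging all regions: only the result so far is present, so the union is just that shape — area = 297.00 mm²; (whole slice rotated 70° about Z — lengths, areas and connectivity unchanged). Overall, the cross-section is a single solid region. Net area = 297.00 mm².

297.00 mm²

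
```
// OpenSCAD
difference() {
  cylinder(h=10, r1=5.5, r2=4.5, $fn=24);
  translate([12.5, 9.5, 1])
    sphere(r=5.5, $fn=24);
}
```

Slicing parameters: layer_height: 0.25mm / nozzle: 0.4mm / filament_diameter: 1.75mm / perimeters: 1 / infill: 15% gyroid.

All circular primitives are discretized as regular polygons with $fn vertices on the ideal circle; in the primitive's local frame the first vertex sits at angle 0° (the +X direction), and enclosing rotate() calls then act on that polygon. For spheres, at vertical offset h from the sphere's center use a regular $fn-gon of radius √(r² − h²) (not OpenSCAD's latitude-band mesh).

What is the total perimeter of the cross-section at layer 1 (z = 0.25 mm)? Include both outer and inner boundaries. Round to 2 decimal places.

At z = 0.25 mm: the cone: at t=0.025 of its height the radius interpolates to r₁+(r₂−r₁)t = 5.475, giving a regular 24-gon of that circumradius (perimeter = 2·24·5.475·sin(180°/24) = 34.30 mm); the sphere at (12.5, 9.5): section is a regular 24-gon, circumradius = √(r²−h²) = √(5.5²−0.75²) = 5.449 (perimeter = 2·24·5.449·sin(180°/24) = 34.14 mm); Subtracting the remaining from the first: starting from the cone, the r=5.5 sphere at (12.5, 9.5) misses the remaining region (no effect) — boundary = 34.30 mm. Overall, the cross-section is a single solid region. Total boundary length (outer) = 34.30 mm.

34.30 mm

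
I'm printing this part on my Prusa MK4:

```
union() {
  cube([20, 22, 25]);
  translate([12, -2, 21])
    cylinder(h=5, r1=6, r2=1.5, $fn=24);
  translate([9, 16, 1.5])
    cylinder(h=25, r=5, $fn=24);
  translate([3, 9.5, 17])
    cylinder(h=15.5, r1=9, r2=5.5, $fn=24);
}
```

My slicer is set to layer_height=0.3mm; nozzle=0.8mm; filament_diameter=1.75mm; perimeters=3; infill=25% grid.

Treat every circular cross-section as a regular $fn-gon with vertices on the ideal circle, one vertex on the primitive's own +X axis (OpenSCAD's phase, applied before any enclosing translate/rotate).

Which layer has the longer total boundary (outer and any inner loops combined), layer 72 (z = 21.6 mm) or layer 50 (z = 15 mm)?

layer 72 (z = 21.6 mm)

Layer 72 (z = 21.6): the 20×22 cube contributes its full rectangle (perimeter 84.00 mm); the cone at (12, -2) contributes a regular 24-gon of circumradius 5.460 (interpolated between r1=6 and r2=1.5 at t=0.120) (perimeter = 2·24·5.460·sin(180°/24) = 34.21 mm); the r=5 cylinder at (9, 16) gives a regular 24-gon of circumradius 5 (constant along its height) (perimeter = 2·24·5.000·sin(180°/24) = 31.33 mm); the cone at (3, 9.5) contributes a regular 24-gon of circumradius 7.961 (interpolated between r1=9 and r2=5.5 at t=0.297) (perimeter = 2·24·7.961·sin(180°/24) = 49.88 mm); Combining (union): the regions partially overlap (shared area 247.49 mm²), so the edge portions inside another operand are dropped and the merged outline is re-measured after clipping — boundary = 99.31 mm. So its perimeter = 99.31 mm. Layer 50 (z = 15): the 20×22 cube contributes its full rectangle (perimeter 84.00 mm); the cone at (12, -2) is absent (z outside [21, 26]); the cylinder at (9, 16): section is a regular 24-gon, circumradius r=5 (perimeter = 2·24·5.000·sin(180°/24) = 31.33 mm); the cone at (3, 9.5) is absent (z outside [17, 32.5]); Taking the union: the r=5 cylinder at (9, 16) lies entirely inside the 20×22 cube, so the union is just the 20×22 cube — boundary = 84.00 mm. So its perimeter = 84.00 mm. Layer 72 is larger (99.31 vs 84.00 mm).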